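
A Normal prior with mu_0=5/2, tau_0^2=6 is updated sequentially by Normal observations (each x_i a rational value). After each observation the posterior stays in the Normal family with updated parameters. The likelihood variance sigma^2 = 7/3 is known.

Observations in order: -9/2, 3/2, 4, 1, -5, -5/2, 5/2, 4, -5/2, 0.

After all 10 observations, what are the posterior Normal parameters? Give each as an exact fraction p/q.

obs 1: x=-9/2 → posterior Normal(-127/50, 42/25)
obs 2: x=3/2 → posterior Normal(-73/86, 42/43)
obs 3: x=4 → posterior Normal(71/122, 42/61)
obs 4: x=1 → posterior Normal(107/158, 42/79)
obs 5: x=-5 → posterior Normal(-73/194, 42/97)
obs 6: x=-5/2 → posterior Normal(-163/230, 42/115)
obs 7: x=5/2 → posterior Normal(-73/266, 6/19)
obs 8: x=4 → posterior Normal(71/302, 42/151)
obs 9: x=-5/2 → posterior Normal(-19/338, 42/169)
obs 10: x=0 → posterior Normal(-19/374, 42/187)

mu_0=-19/374, tau_0^2=42/187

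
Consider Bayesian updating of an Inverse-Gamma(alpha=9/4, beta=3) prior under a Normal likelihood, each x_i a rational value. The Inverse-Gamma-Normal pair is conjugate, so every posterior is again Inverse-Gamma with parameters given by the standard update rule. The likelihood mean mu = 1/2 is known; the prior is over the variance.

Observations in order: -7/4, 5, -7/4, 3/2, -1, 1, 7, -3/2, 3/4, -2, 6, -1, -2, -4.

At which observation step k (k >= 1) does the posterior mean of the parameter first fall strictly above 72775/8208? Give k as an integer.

obs 1: x=-7/4 → posterior Inverse-Gamma(11/4, 177/32)
obs 2: x=5 → posterior Inverse-Gamma(13/4, 501/32)
obs 3: x=-7/4 → posterior Inverse-Gamma(15/4, 291/16)
obs 4: x=3/2 → posterior Inverse-Gamma(17/4, 299/16)
obs 5: x=-1 → posterior Inverse-Gamma(19/4, 317/16)
obs 6: x=1 → posterior Inverse-Gamma(21/4, 319/16)
obs 7: x=7 → posterior Inverse-Gamma(23/4, 657/16)
obs 8: x=-3/2 → posterior Inverse-Gamma(25/4, 689/16)
obs 9: x=3/4 → posterior Inverse-Gamma(27/4, 1379/32)
obs 10: x=-2 → posterior Inverse-Gamma(29/4, 1479/32)
obs 11: x=6 → posterior Inverse-Gamma(31/4, 1963/32)
obs 12: x=-1 → posterior Inverse-Gamma(33/4, 1999/32)
obs 13: x=-2 → posterior Inverse-Gamma(35/4, 2099/32)
obs 14: x=-4 → posterior Inverse-Gamma(37/4, 2423/32)

k = 11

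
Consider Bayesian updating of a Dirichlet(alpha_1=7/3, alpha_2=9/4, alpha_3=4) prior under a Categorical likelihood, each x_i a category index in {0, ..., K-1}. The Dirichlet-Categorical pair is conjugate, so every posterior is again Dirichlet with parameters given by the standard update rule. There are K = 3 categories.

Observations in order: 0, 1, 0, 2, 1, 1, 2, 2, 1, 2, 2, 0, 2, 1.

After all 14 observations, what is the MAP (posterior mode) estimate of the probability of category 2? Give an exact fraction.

obs 1: x=0 → posterior Dirichlet(10/3, 9/4, 4)
obs 2: x=1 → posterior Dirichlet(10/3, 13/4, 4)
obs 3: x=0 → posterior Dirichlet(13/3, 13/4, 4)
obs 4: x=2 → posterior Dirichlet(13/3, 13/4, 5)
obs 5: x=1 → posterior Dirichlet(13/3, 17/4, 5)
obs 6: x=1 → posterior Dirichlet(13/3, 21/4, 5)
obs 7: x=2 → posterior Dirichlet(13/3, 21/4, 6)
obs 8: x=2 → posterior Dirichlet(13/3, 21/4, 7)
obs 9: x=1 → posterior Dirichlet(13/3, 25/4, 7)
obs 10: x=2 → posterior Dirichlet(13/3, 25/4, 8)
obs 11: x=2 → posterior Dirichlet(13/3, 25/4, 9)
obs 12: x=0 → posterior Dirichlet(16/3, 25/4, 9)
obs 13: x=2 → posterior Dirichlet(16/3, 25/4, 10)
obs 14: x=1 → posterior Dirichlet(16/3, 29/4, 10)

108/235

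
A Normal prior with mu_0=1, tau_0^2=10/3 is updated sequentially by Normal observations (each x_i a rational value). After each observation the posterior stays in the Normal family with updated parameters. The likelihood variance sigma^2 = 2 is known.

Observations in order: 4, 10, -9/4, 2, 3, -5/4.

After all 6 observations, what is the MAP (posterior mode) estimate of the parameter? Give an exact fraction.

obs 1: x=4 → posterior Normal(23/8, 5/4)
obs 2: x=10 → posterior Normal(73/13, 10/13)
obs 3: x=-9/4 → posterior Normal(247/72, 5/9)
obs 4: x=2 → posterior Normal(287/92, 10/23)
obs 5: x=3 → posterior Normal(347/112, 5/14)
obs 6: x=-5/4 → posterior Normal(161/66, 10/33)

161/66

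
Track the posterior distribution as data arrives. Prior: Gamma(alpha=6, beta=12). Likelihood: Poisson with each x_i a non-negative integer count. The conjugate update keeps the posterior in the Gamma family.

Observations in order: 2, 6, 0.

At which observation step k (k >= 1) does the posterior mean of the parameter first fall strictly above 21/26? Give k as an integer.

k = 2

obs 1: x=2 → posterior Gamma(8, 13)
obs 2: x=6 → posterior Gamma(14, 14)
obs 3: x=0 → posterior Gamma(14, 15)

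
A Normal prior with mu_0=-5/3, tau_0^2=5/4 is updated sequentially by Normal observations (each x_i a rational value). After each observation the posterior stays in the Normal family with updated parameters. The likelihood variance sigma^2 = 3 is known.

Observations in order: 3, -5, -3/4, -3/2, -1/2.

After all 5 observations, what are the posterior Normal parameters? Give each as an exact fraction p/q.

obs 1: x=3 → posterior Normal(-5/17, 15/17)
obs 2: x=-5 → posterior Normal(-15/11, 15/22)
obs 3: x=-3/4 → posterior Normal(-5/4, 5/9)
obs 4: x=-3/2 → posterior Normal(-165/128, 15/32)
obs 5: x=-1/2 → posterior Normal(-175/148, 15/37)

mu_0=-175/148, tau_0^2=15/37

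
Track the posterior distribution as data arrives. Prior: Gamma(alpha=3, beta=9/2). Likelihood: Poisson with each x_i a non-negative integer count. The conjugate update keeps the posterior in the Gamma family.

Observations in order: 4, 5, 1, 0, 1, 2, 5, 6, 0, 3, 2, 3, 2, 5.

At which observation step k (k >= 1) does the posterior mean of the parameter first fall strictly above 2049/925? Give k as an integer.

k = 14

obs 1: x=4 → posterior Gamma(7, 11/2)
obs 2: x=5 → posterior Gamma(12, 13/2)
obs 3: x=1 → posterior Gamma(13, 15/2)
obs 4: x=0 → posterior Gamma(13, 17/2)
obs 5: x=1 → posterior Gamma(14, 19/2)
obs 6: x=2 → posterior Gamma(16, 21/2)
obs 7: x=5 → posterior Gamma(21, 23/2)
obs 8: x=6 → posterior Gamma(27, 25/2)
obs 9: x=0 → posterior Gamma(27, 27/2)
obs 10: x=3 → posterior Gamma(30, 29/2)
obs 11: x=2 → posterior Gamma(32, 31/2)
obs 12: x=3 → posterior Gamma(35, 33/2)
obs 13: x=2 → posterior Gamma(37, 35/2)
obs 14: x=5 → posterior Gamma(42, 37/2)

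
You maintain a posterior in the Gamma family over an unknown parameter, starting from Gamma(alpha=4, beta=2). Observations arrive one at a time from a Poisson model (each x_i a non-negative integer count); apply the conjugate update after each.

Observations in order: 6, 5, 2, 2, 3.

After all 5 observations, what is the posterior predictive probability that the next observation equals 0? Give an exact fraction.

obs 1: x=6 → posterior Gamma(10, 3)
obs 2: x=5 → posterior Gamma(15, 4)
obs 3: x=2 → posterior Gamma(17, 5)
obs 4: x=2 → posterior Gamma(19, 6)
obs 5: x=3 → posterior Gamma(22, 7)

3909821048582988049/73786976294838206464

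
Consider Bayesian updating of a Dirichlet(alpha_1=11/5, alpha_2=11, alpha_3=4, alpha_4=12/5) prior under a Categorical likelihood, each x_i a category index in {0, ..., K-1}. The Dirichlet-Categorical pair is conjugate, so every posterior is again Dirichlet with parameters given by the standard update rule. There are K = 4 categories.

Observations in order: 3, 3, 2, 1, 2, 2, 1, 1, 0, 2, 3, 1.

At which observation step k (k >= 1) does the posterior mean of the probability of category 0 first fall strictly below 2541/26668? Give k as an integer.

obs 1: x=3 → posterior Dirichlet(11/5, 11, 4, 17/5)
obs 2: x=3 → posterior Dirichlet(11/5, 11, 4, 22/5)
obs 3: x=2 → posterior Dirichlet(11/5, 11, 5, 22/5)
obs 4: x=1 → posterior Dirichlet(11/5, 12, 5, 22/5)
obs 5: x=2 → posterior Dirichlet(11/5, 12, 6, 22/5)
obs 6: x=2 → posterior Dirichlet(11/5, 12, 7, 22/5)
obs 7: x=1 → posterior Dirichlet(11/5, 13, 7, 22/5)
obs 8: x=1 → posterior Dirichlet(11/5, 14, 7, 22/5)
obs 9: x=0 → posterior Dirichlet(16/5, 14, 7, 22/5)
obs 10: x=2 → posterior Dirichlet(16/5, 14, 8, 22/5)
obs 11: x=3 → posterior Dirichlet(16/5, 14, 8, 27/5)
obs 12: x=1 → posterior Dirichlet(16/5, 15, 8, 27/5)

k = 4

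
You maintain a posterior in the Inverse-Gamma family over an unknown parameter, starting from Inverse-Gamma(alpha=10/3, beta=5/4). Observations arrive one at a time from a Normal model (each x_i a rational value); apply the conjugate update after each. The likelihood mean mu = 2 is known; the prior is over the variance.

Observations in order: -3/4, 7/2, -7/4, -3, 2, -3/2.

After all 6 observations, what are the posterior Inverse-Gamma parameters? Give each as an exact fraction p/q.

alpha=19/3, beta=509/16

obs 1: x=-3/4 → posterior Inverse-Gamma(23/6, 161/32)
obs 2: x=7/2 → posterior Inverse-Gamma(13/3, 197/32)
obs 3: x=-7/4 → posterior Inverse-Gamma(29/6, 211/16)
obs 4: x=-3 → posterior Inverse-Gamma(16/3, 411/16)
obs 5: x=2 → posterior Inverse-Gamma(35/6, 411/16)
obs 6: x=-3/2 → posterior Inverse-Gamma(19/3, 509/16)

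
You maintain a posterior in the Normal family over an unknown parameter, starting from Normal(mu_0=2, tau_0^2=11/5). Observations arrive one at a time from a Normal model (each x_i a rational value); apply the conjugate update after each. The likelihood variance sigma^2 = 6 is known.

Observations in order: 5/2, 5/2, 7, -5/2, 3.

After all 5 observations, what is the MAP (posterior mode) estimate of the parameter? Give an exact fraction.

79/34

obs 1: x=5/2 → posterior Normal(175/82, 66/41)
obs 2: x=5/2 → posterior Normal(115/52, 33/26)
obs 3: x=7 → posterior Normal(64/21, 22/21)
obs 4: x=-5/2 → posterior Normal(329/148, 33/37)
obs 5: x=3 → posterior Normal(79/34, 66/85)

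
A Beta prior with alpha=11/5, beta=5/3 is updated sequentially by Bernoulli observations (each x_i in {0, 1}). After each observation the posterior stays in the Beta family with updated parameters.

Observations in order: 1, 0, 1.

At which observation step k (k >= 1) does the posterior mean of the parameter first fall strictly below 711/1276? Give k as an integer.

obs 1: x=1 → posterior Beta(16/5, 5/3)
obs 2: x=0 → posterior Beta(16/5, 8/3)
obs 3: x=1 → posterior Beta(21/5, 8/3)

k = 2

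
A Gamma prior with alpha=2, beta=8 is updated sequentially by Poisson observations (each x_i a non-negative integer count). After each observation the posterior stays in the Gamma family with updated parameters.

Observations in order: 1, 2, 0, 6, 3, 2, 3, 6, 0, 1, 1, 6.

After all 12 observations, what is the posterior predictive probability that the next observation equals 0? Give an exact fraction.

obs 1: x=1 → posterior Gamma(3, 9)
obs 2: x=2 → posterior Gamma(5, 10)
obs 3: x=0 → posterior Gamma(5, 11)
obs 4: x=6 → posterior Gamma(11, 12)
obs 5: x=3 → posterior Gamma(14, 13)
obs 6: x=2 → posterior Gamma(16, 14)
obs 7: x=3 → posterior Gamma(19, 15)
obs 8: x=6 → posterior Gamma(25, 16)
obs 9: x=0 → posterior Gamma(25, 17)
obs 10: x=1 → posterior Gamma(26, 18)
obs 11: x=1 → posterior Gamma(27, 19)
obs 12: x=6 → posterior Gamma(33, 20)

8589934592000000000000000000000000000000000/42977062327514056734916195400155065458259861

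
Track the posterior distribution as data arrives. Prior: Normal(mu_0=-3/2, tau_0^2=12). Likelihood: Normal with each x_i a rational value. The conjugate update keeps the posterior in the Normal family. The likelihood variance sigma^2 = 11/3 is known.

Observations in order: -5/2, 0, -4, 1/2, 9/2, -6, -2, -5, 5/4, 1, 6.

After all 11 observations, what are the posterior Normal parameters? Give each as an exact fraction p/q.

obs 1: x=-5/2 → posterior Normal(-213/94, 132/47)
obs 2: x=0 → posterior Normal(-213/166, 132/83)
obs 3: x=-4 → posterior Normal(-501/238, 132/119)
obs 4: x=1/2 → posterior Normal(-3/2, 132/155)
obs 5: x=9/2 → posterior Normal(-141/382, 132/191)
obs 6: x=-6 → posterior Normal(-573/454, 132/227)
obs 7: x=-2 → posterior Normal(-717/526, 132/263)
obs 8: x=-5 → posterior Normal(-1077/598, 132/299)
obs 9: x=5/4 → posterior Normal(-987/670, 132/335)
obs 10: x=1 → posterior Normal(-915/742, 132/371)
obs 11: x=6 → posterior Normal(-483/814, 12/37)

mu_0=-483/814, tau_0^2=12/37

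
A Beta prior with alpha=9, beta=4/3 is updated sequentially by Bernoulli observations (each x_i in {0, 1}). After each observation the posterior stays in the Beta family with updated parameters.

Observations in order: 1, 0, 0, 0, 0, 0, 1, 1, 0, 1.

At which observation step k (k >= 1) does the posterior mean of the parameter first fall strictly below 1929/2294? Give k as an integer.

obs 1: x=1 → posterior Beta(10, 4/3)
obs 2: x=0 → posterior Beta(10, 7/3)
obs 3: x=0 → posterior Beta(10, 10/3)
obs 4: x=0 → posterior Beta(10, 13/3)
obs 5: x=0 → posterior Beta(10, 16/3)
obs 6: x=0 → posterior Beta(10, 19/3)
obs 7: x=1 → posterior Beta(11, 19/3)
obs 8: x=1 → posterior Beta(12, 19/3)
obs 9: x=0 → posterior Beta(12, 22/3)
obs 10: x=1 → posterior Beta(13, 22/3)

k = 2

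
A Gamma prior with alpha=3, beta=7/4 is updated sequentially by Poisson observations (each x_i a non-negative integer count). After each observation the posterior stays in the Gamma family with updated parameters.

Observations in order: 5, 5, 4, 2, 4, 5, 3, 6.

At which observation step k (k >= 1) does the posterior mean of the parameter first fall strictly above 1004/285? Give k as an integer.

k = 3

obs 1: x=5 → posterior Gamma(8, 11/4)
obs 2: x=5 → posterior Gamma(13, 15/4)
obs 3: x=4 → posterior Gamma(17, 19/4)
obs 4: x=2 → posterior Gamma(19, 23/4)
obs 5: x=4 → posterior Gamma(23, 27/4)
obs 6: x=5 → posterior Gamma(28, 31/4)
obs 7: x=3 → posterior Gamma(31, 35/4)
obs 8: x=6 → posterior Gamma(37, 39/4)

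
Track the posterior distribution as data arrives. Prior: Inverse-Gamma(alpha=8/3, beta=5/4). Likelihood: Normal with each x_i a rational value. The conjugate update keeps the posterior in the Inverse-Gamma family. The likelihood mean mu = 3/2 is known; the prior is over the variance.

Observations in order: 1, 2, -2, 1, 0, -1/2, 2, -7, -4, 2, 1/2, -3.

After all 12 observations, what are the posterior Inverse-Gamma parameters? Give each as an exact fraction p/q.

alpha=26/3, beta=73

obs 1: x=1 → posterior Inverse-Gamma(19/6, 11/8)
obs 2: x=2 → posterior Inverse-Gamma(11/3, 3/2)
obs 3: x=-2 → posterior Inverse-Gamma(25/6, 61/8)
obs 4: x=1 → posterior Inverse-Gamma(14/3, 31/4)
obs 5: x=0 → posterior Inverse-Gamma(31/6, 71/8)
obs 6: x=-1/2 → posterior Inverse-Gamma(17/3, 87/8)
obs 7: x=2 → posterior Inverse-Gamma(37/6, 11)
obs 8: x=-7 → posterior Inverse-Gamma(20/3, 377/8)
obs 9: x=-4 → posterior Inverse-Gamma(43/6, 249/4)
obs 10: x=2 → posterior Inverse-Gamma(23/3, 499/8)
obs 11: x=1/2 → posterior Inverse-Gamma(49/6, 503/8)
obs 12: x=-3 → posterior Inverse-Gamma(26/3, 73)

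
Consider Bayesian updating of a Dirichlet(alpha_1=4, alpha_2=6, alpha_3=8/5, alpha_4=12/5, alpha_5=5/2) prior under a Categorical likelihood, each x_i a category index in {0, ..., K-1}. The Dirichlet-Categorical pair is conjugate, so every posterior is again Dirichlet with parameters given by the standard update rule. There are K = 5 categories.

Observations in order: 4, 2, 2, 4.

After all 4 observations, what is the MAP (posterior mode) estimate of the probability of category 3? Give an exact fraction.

14/155

obs 1: x=4 → posterior Dirichlet(4, 6, 8/5, 12/5, 7/2)
obs 2: x=2 → posterior Dirichlet(4, 6, 13/5, 12/5, 7/2)
obs 3: x=2 → posterior Dirichlet(4, 6, 18/5, 12/5, 7/2)
obs 4: x=4 → posterior Dirichlet(4, 6, 18/5, 12/5, 9/2)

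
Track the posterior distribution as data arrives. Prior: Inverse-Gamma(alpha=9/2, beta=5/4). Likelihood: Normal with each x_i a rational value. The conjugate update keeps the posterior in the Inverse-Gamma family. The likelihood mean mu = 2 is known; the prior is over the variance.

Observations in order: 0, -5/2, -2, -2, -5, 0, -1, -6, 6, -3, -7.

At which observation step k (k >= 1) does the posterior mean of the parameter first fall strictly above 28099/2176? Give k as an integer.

obs 1: x=0 → posterior Inverse-Gamma(5, 13/4)
obs 2: x=-5/2 → posterior Inverse-Gamma(11/2, 107/8)
obs 3: x=-2 → posterior Inverse-Gamma(6, 171/8)
obs 4: x=-2 → posterior Inverse-Gamma(13/2, 235/8)
obs 5: x=-5 → posterior Inverse-Gamma(7, 431/8)
obs 6: x=0 → posterior Inverse-Gamma(15/2, 447/8)
obs 7: x=-1 → posterior Inverse-Gamma(8, 483/8)
obs 8: x=-6 → posterior Inverse-Gamma(17/2, 739/8)
obs 9: x=6 → posterior Inverse-Gamma(9, 803/8)
obs 10: x=-3 → posterior Inverse-Gamma(19/2, 903/8)
obs 11: x=-7 → posterior Inverse-Gamma(10, 1227/8)

k = 10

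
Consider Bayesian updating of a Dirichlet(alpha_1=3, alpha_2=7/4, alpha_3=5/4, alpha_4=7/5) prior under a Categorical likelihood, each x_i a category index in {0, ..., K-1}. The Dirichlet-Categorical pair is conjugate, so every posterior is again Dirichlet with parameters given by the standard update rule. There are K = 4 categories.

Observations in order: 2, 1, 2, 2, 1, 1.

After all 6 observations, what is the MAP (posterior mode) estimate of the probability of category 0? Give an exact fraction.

10/47

obs 1: x=2 → posterior Dirichlet(3, 7/4, 9/4, 7/5)
obs 2: x=1 → posterior Dirichlet(3, 11/4, 9/4, 7/5)
obs 3: x=2 → posterior Dirichlet(3, 11/4, 13/4, 7/5)
obs 4: x=2 → posterior Dirichlet(3, 11/4, 17/4, 7/5)
obs 5: x=1 → posterior Dirichlet(3, 15/4, 17/4, 7/5)
obs 6: x=1 → posterior Dirichlet(3, 19/4, 17/4, 7/5)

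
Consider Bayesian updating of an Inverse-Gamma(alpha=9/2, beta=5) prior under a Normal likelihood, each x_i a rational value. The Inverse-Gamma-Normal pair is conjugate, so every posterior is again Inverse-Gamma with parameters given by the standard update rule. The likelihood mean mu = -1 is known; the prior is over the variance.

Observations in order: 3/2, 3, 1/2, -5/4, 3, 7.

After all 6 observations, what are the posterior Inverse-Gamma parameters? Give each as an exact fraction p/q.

alpha=15/2, beta=1833/32

obs 1: x=3/2 → posterior Inverse-Gamma(5, 65/8)
obs 2: x=3 → posterior Inverse-Gamma(11/2, 129/8)
obs 3: x=1/2 → posterior Inverse-Gamma(6, 69/4)
obs 4: x=-5/4 → posterior Inverse-Gamma(13/2, 553/32)
obs 5: x=3 → posterior Inverse-Gamma(7, 809/32)
obs 6: x=7 → posterior Inverse-Gamma(15/2, 1833/32)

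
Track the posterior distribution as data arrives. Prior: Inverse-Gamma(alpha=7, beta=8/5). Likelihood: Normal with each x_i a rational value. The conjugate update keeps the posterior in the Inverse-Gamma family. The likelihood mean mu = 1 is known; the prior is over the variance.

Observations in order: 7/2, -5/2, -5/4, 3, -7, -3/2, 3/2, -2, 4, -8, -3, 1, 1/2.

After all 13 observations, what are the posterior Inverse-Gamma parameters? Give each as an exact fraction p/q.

alpha=27/2, beta=17321/160

obs 1: x=7/2 → posterior Inverse-Gamma(15/2, 189/40)
obs 2: x=-5/2 → posterior Inverse-Gamma(8, 217/20)
obs 3: x=-5/4 → posterior Inverse-Gamma(17/2, 2141/160)
obs 4: x=3 → posterior Inverse-Gamma(9, 2461/160)
obs 5: x=-7 → posterior Inverse-Gamma(19/2, 7581/160)
obs 6: x=-3/2 → posterior Inverse-Gamma(10, 8081/160)
obs 7: x=3/2 → posterior Inverse-Gamma(21/2, 8101/160)
obs 8: x=-2 → posterior Inverse-Gamma(11, 8821/160)
obs 9: x=4 → posterior Inverse-Gamma(23/2, 9541/160)
obs 10: x=-8 → posterior Inverse-Gamma(12, 16021/160)
obs 11: x=-3 → posterior Inverse-Gamma(25/2, 17301/160)
obs 12: x=1 → posterior Inverse-Gamma(13, 17301/160)
obs 13: x=1/2 → posterior Inverse-Gamma(27/2, 17321/160)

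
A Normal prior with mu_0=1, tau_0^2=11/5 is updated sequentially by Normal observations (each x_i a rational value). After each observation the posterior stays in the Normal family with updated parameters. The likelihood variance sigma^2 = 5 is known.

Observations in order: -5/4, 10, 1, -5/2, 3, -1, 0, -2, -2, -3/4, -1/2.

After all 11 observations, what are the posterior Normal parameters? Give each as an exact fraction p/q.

mu_0=69/146, tau_0^2=55/146

obs 1: x=-5/4 → posterior Normal(5/16, 55/36)
obs 2: x=10 → posterior Normal(485/188, 55/47)
obs 3: x=1 → posterior Normal(529/232, 55/58)
obs 4: x=-5/2 → posterior Normal(419/276, 55/69)
obs 5: x=3 → posterior Normal(551/320, 11/16)
obs 6: x=-1 → posterior Normal(39/28, 55/91)
obs 7: x=0 → posterior Normal(169/136, 55/102)
obs 8: x=-2 → posterior Normal(419/452, 55/113)
obs 9: x=-2 → posterior Normal(331/496, 55/124)
obs 10: x=-3/4 → posterior Normal(149/270, 11/27)
obs 11: x=-1/2 → posterior Normal(69/146, 55/146)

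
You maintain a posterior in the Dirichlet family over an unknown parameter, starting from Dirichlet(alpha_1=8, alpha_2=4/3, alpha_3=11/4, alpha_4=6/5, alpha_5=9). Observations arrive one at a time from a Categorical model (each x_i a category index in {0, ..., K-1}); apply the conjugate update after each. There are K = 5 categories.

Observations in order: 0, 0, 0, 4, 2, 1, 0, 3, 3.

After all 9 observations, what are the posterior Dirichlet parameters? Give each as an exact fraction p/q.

alpha_1=12, alpha_2=7/3, alpha_3=15/4, alpha_4=16/5, alpha_5=10

obs 1: x=0 → posterior Dirichlet(9, 4/3, 11/4, 6/5, 9)
obs 2: x=0 → posterior Dirichlet(10, 4/3, 11/4, 6/5, 9)
obs 3: x=0 → posterior Dirichlet(11, 4/3, 11/4, 6/5, 9)
obs 4: x=4 → posterior Dirichlet(11, 4/3, 11/4, 6/5, 10)
obs 5: x=2 → posterior Dirichlet(11, 4/3, 15/4, 6/5, 10)
obs 6: x=1 → posterior Dirichlet(11, 7/3, 15/4, 6/5, 10)
obs 7: x=0 → posterior Dirichlet(12, 7/3, 15/4, 6/5, 10)
obs 8: x=3 → posterior Dirichlet(12, 7/3, 15/4, 11/5, 10)
obs 9: x=3 → posterior Dirichlet(12, 7/3, 15/4, 16/5, 10)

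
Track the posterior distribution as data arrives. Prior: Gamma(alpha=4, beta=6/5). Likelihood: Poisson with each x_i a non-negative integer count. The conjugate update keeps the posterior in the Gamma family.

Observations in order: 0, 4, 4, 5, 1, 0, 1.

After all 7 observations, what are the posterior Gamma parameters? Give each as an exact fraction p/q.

alpha=19, beta=41/5

obs 1: x=0 → posterior Gamma(4, 11/5)
obs 2: x=4 → posterior Gamma(8, 16/5)
obs 3: x=4 → posterior Gamma(12, 21/5)
obs 4: x=5 → posterior Gamma(17, 26/5)
obs 5: x=1 → posterior Gamma(18, 31/5)
obs 6: x=0 → posterior Gamma(18, 36/5)
obs 7: x=1 → posterior Gamma(19, 41/5)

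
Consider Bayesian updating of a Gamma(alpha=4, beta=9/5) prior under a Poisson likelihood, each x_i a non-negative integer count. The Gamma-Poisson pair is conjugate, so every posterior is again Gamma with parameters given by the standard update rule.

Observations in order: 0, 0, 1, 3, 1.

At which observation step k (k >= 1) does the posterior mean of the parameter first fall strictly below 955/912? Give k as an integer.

k = 3

obs 1: x=0 → posterior Gamma(4, 14/5)
obs 2: x=0 → posterior Gamma(4, 19/5)
obs 3: x=1 → posterior Gamma(5, 24/5)
obs 4: x=3 → posterior Gamma(8, 29/5)
obs 5: x=1 → posterior Gamma(9, 34/5)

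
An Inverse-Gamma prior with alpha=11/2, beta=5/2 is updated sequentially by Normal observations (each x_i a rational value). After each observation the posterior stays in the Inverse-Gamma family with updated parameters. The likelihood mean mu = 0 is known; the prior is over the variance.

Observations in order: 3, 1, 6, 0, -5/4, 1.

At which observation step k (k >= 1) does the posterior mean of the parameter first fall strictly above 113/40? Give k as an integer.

k = 3

obs 1: x=3 → posterior Inverse-Gamma(6, 7)
obs 2: x=1 → posterior Inverse-Gamma(13/2, 15/2)
obs 3: x=6 → posterior Inverse-Gamma(7, 51/2)
obs 4: x=0 → posterior Inverse-Gamma(15/2, 51/2)
obs 5: x=-5/4 → posterior Inverse-Gamma(8, 841/32)
obs 6: x=1 → posterior Inverse-Gamma(17/2, 857/32)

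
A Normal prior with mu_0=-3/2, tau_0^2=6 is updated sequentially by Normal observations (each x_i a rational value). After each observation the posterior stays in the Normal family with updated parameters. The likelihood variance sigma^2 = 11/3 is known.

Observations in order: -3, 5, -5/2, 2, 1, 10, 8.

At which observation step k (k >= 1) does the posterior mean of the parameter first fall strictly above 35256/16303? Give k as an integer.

obs 1: x=-3 → posterior Normal(-141/58, 66/29)
obs 2: x=5 → posterior Normal(39/94, 66/47)
obs 3: x=-5/2 → posterior Normal(-51/130, 66/65)
obs 4: x=2 → posterior Normal(21/166, 66/83)
obs 5: x=1 → posterior Normal(57/202, 66/101)
obs 6: x=10 → posterior Normal(417/238, 66/119)
obs 7: x=8 → posterior Normal(705/274, 66/137)

k = 7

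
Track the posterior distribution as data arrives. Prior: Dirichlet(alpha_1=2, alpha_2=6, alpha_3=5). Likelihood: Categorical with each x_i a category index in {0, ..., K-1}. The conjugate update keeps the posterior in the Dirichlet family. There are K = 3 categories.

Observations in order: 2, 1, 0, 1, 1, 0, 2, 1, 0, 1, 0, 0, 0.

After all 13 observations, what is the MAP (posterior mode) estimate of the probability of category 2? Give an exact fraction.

obs 1: x=2 → posterior Dirichlet(2, 6, 6)
obs 2: x=1 → posterior Dirichlet(2, 7, 6)
obs 3: x=0 → posterior Dirichlet(3, 7, 6)
obs 4: x=1 → posterior Dirichlet(3, 8, 6)
obs 5: x=1 → posterior Dirichlet(3, 9, 6)
obs 6: x=0 → posterior Dirichlet(4, 9, 6)
obs 7: x=2 → posterior Dirichlet(4, 9, 7)
obs 8: x=1 → posterior Dirichlet(4, 10, 7)
obs 9: x=0 → posterior Dirichlet(5, 10, 7)
obs 10: x=1 → posterior Dirichlet(5, 11, 7)
obs 11: x=0 → posterior Dirichlet(6, 11, 7)
obs 12: x=0 → posterior Dirichlet(7, 11, 7)
obs 13: x=0 → posterior Dirichlet(8, 11, 7)

6/23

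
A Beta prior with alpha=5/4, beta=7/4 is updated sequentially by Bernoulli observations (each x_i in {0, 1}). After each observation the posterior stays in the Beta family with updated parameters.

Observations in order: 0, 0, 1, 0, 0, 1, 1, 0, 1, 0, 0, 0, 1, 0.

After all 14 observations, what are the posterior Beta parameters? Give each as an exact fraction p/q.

obs 1: x=0 → posterior Beta(5/4, 11/4)
obs 2: x=0 → posterior Beta(5/4, 15/4)
obs 3: x=1 → posterior Beta(9/4, 15/4)
obs 4: x=0 → posterior Beta(9/4, 19/4)
obs 5: x=0 → posterior Beta(9/4, 23/4)
obs 6: x=1 → posterior Beta(13/4, 23/4)
obs 7: x=1 → posterior Beta(17/4, 23/4)
obs 8: x=0 → posterior Beta(17/4, 27/4)
obs 9: x=1 → posterior Beta(21/4, 27/4)
obs 10: x=0 → posterior Beta(21/4, 31/4)
obs 11: x=0 → posterior Beta(21/4, 35/4)
obs 12: x=0 → posterior Beta(21/4, 39/4)
obs 13: x=1 → posterior Beta(25/4, 39/4)
obs 14: x=0 → posterior Beta(25/4, 43/4)

alpha=25/4, beta=43/4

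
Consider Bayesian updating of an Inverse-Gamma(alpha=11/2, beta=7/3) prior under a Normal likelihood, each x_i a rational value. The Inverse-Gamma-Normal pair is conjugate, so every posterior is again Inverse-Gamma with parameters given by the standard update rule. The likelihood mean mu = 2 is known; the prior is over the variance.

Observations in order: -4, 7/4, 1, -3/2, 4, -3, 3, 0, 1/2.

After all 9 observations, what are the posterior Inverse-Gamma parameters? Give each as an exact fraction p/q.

alpha=10, beta=4331/96

obs 1: x=-4 → posterior Inverse-Gamma(6, 61/3)
obs 2: x=7/4 → posterior Inverse-Gamma(13/2, 1955/96)
obs 3: x=1 → posterior Inverse-Gamma(7, 2003/96)
obs 4: x=-3/2 → posterior Inverse-Gamma(15/2, 2591/96)
obs 5: x=4 → posterior Inverse-Gamma(8, 2783/96)
obs 6: x=-3 → posterior Inverse-Gamma(17/2, 3983/96)
obs 7: x=3 → posterior Inverse-Gamma(9, 4031/96)
obs 8: x=0 → posterior Inverse-Gamma(19/2, 4223/96)
obs 9: x=1/2 → posterior Inverse-Gamma(10, 4331/96)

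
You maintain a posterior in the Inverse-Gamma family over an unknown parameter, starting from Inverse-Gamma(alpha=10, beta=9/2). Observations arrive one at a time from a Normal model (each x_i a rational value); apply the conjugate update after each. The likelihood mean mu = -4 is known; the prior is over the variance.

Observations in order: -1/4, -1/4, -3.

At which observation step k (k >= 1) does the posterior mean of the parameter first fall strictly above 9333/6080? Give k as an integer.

k = 2

obs 1: x=-1/4 → posterior Inverse-Gamma(21/2, 369/32)
obs 2: x=-1/4 → posterior Inverse-Gamma(11, 297/16)
obs 3: x=-3 → posterior Inverse-Gamma(23/2, 305/16)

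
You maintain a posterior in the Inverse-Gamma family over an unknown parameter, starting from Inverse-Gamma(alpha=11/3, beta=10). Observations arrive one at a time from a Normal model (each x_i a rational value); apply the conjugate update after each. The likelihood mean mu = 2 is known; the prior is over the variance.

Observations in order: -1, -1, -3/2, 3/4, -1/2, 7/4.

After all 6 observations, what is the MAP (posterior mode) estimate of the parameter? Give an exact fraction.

obs 1: x=-1 → posterior Inverse-Gamma(25/6, 29/2)
obs 2: x=-1 → posterior Inverse-Gamma(14/3, 19)
obs 3: x=-3/2 → posterior Inverse-Gamma(31/6, 201/8)
obs 4: x=3/4 → posterior Inverse-Gamma(17/3, 829/32)
obs 5: x=-1/2 → posterior Inverse-Gamma(37/6, 929/32)
obs 6: x=7/4 → posterior Inverse-Gamma(20/3, 465/16)

1395/368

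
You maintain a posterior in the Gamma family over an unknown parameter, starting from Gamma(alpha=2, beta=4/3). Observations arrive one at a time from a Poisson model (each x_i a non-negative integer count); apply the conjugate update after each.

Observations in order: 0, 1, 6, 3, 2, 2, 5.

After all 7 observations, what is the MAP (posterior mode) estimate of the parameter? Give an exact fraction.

obs 1: x=0 → posterior Gamma(2, 7/3)
obs 2: x=1 → posterior Gamma(3, 10/3)
obs 3: x=6 → posterior Gamma(9, 13/3)
obs 4: x=3 → posterior Gamma(12, 16/3)
obs 5: x=2 → posterior Gamma(14, 19/3)
obs 6: x=2 → posterior Gamma(16, 22/3)
obs 7: x=5 → posterior Gamma(21, 25/3)

12/5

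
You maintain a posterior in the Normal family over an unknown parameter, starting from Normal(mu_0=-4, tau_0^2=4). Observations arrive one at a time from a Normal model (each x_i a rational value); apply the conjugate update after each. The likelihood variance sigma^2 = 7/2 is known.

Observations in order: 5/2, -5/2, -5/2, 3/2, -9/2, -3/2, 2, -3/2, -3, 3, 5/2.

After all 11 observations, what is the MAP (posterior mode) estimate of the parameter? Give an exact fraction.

obs 1: x=5/2 → posterior Normal(-8/15, 28/15)
obs 2: x=-5/2 → posterior Normal(-28/23, 28/23)
obs 3: x=-5/2 → posterior Normal(-48/31, 28/31)
obs 4: x=3/2 → posterior Normal(-12/13, 28/39)
obs 5: x=-9/2 → posterior Normal(-72/47, 28/47)
obs 6: x=-3/2 → posterior Normal(-84/55, 28/55)
obs 7: x=2 → posterior Normal(-68/63, 4/9)
obs 8: x=-3/2 → posterior Normal(-80/71, 28/71)
obs 9: x=-3 → posterior Normal(-104/79, 28/79)
obs 10: x=3 → posterior Normal(-80/87, 28/87)
obs 11: x=5/2 → posterior Normal(-12/19, 28/95)

-12/19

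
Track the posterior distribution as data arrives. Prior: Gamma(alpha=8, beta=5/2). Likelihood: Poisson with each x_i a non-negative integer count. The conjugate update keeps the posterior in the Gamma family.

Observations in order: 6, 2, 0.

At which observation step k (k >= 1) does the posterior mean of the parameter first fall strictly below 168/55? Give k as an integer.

k = 3

obs 1: x=6 → posterior Gamma(14, 7/2)
obs 2: x=2 → posterior Gamma(16, 9/2)
obs 3: x=0 → posterior Gamma(16, 11/2)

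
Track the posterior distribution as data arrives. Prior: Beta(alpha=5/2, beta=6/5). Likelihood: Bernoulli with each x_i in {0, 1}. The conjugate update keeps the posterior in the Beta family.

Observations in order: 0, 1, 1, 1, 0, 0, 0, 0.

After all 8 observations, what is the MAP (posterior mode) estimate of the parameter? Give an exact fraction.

45/97

obs 1: x=0 → posterior Beta(5/2, 11/5)
obs 2: x=1 → posterior Beta(7/2, 11/5)
obs 3: x=1 → posterior Beta(9/2, 11/5)
obs 4: x=1 → posterior Beta(11/2, 11/5)
obs 5: x=0 → posterior Beta(11/2, 16/5)
obs 6: x=0 → posterior Beta(11/2, 21/5)
obs 7: x=0 → posterior Beta(11/2, 26/5)
obs 8: x=0 → posterior Beta(11/2, 31/5)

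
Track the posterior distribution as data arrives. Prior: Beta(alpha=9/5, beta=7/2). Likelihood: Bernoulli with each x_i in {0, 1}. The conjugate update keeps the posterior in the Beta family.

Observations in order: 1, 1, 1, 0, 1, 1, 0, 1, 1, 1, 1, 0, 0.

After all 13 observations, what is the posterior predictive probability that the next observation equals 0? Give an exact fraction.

obs 1: x=1 → posterior Beta(14/5, 7/2)
obs 2: x=1 → posterior Beta(19/5, 7/2)
obs 3: x=1 → posterior Beta(24/5, 7/2)
obs 4: x=0 → posterior Beta(24/5, 9/2)
obs 5: x=1 → posterior Beta(29/5, 9/2)
obs 6: x=1 → posterior Beta(34/5, 9/2)
obs 7: x=0 → posterior Beta(34/5, 11/2)
obs 8: x=1 → posterior Beta(39/5, 11/2)
obs 9: x=1 → posterior Beta(44/5, 11/2)
obs 10: x=1 → posterior Beta(49/5, 11/2)
obs 11: x=1 → posterior Beta(54/5, 11/2)
obs 12: x=0 → posterior Beta(54/5, 13/2)
obs 13: x=0 → posterior Beta(54/5, 15/2)

25/61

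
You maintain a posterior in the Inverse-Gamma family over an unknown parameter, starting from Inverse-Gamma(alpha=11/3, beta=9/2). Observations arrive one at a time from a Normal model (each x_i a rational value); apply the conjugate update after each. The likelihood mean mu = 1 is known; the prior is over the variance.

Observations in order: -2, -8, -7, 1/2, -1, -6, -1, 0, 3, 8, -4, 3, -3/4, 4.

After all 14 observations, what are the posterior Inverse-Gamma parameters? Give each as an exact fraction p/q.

obs 1: x=-2 → posterior Inverse-Gamma(25/6, 9)
obs 2: x=-8 → posterior Inverse-Gamma(14/3, 99/2)
obs 3: x=-7 → posterior Inverse-Gamma(31/6, 163/2)
obs 4: x=1/2 → posterior Inverse-Gamma(17/3, 653/8)
obs 5: x=-1 → posterior Inverse-Gamma(37/6, 669/8)
obs 6: x=-6 → posterior Inverse-Gamma(20/3, 865/8)
obs 7: x=-1 → posterior Inverse-Gamma(43/6, 881/8)
obs 8: x=0 → posterior Inverse-Gamma(23/3, 885/8)
obs 9: x=3 → posterior Inverse-Gamma(49/6, 901/8)
obs 10: x=8 → posterior Inverse-Gamma(26/3, 1097/8)
obs 11: x=-4 → posterior Inverse-Gamma(55/6, 1197/8)
obs 12: x=3 → posterior Inverse-Gamma(29/3, 1213/8)
obs 13: x=-3/4 → posterior Inverse-Gamma(61/6, 4901/32)
obs 14: x=4 → posterior Inverse-Gamma(32/3, 5045/32)

alpha=32/3, beta=5045/32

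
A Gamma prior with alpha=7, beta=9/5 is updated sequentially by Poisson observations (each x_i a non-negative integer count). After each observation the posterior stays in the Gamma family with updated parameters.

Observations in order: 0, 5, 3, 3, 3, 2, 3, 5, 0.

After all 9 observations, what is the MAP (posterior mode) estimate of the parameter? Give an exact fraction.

25/9

obs 1: x=0 → posterior Gamma(7, 14/5)
obs 2: x=5 → posterior Gamma(12, 19/5)
obs 3: x=3 → posterior Gamma(15, 24/5)
obs 4: x=3 → posterior Gamma(18, 29/5)
obs 5: x=3 → posterior Gamma(21, 34/5)
obs 6: x=2 → posterior Gamma(23, 39/5)
obs 7: x=3 → posterior Gamma(26, 44/5)
obs 8: x=5 → posterior Gamma(31, 49/5)
obs 9: x=0 → posterior Gamma(31, 54/5)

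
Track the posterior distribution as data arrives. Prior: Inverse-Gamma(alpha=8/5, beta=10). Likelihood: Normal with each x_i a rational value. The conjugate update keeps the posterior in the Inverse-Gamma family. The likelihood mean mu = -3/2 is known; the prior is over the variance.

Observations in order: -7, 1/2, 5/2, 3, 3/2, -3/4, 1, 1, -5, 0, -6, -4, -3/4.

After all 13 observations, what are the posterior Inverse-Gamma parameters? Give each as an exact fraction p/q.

obs 1: x=-7 → posterior Inverse-Gamma(21/10, 201/8)
obs 2: x=1/2 → posterior Inverse-Gamma(13/5, 217/8)
obs 3: x=5/2 → posterior Inverse-Gamma(31/10, 281/8)
obs 4: x=3 → posterior Inverse-Gamma(18/5, 181/4)
obs 5: x=3/2 → posterior Inverse-Gamma(41/10, 199/4)
obs 6: x=-3/4 → posterior Inverse-Gamma(23/5, 1601/32)
obs 7: x=1 → posterior Inverse-Gamma(51/10, 1701/32)
obs 8: x=1 → posterior Inverse-Gamma(28/5, 1801/32)
obs 9: x=-5 → posterior Inverse-Gamma(61/10, 1997/32)
obs 10: x=0 → posterior Inverse-Gamma(33/5, 2033/32)
obs 11: x=-6 → posterior Inverse-Gamma(71/10, 2357/32)
obs 12: x=-4 → posterior Inverse-Gamma(38/5, 2457/32)
obs 13: x=-3/4 → posterior Inverse-Gamma(81/10, 1233/16)

alpha=81/10, beta=1233/16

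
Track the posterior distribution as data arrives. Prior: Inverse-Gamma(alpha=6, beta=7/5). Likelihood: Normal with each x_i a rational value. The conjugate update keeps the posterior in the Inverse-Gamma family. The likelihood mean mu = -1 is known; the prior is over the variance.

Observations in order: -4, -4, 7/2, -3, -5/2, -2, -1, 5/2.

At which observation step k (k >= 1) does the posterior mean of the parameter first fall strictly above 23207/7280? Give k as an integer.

obs 1: x=-4 → posterior Inverse-Gamma(13/2, 59/10)
obs 2: x=-4 → posterior Inverse-Gamma(7, 52/5)
obs 3: x=7/2 → posterior Inverse-Gamma(15/2, 821/40)
obs 4: x=-3 → posterior Inverse-Gamma(8, 901/40)
obs 5: x=-5/2 → posterior Inverse-Gamma(17/2, 473/20)
obs 6: x=-2 → posterior Inverse-Gamma(9, 483/20)
obs 7: x=-1 → posterior Inverse-Gamma(19/2, 483/20)
obs 8: x=5/2 → posterior Inverse-Gamma(10, 1211/40)

k = 4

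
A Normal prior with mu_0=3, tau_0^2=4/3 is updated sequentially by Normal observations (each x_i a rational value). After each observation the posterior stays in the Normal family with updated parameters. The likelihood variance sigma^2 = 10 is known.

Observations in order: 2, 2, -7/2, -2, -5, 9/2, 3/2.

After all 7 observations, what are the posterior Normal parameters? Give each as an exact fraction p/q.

obs 1: x=2 → posterior Normal(49/17, 20/17)
obs 2: x=2 → posterior Normal(53/19, 20/19)
obs 3: x=-7/2 → posterior Normal(46/21, 20/21)
obs 4: x=-2 → posterior Normal(42/23, 20/23)
obs 5: x=-5 → posterior Normal(32/25, 4/5)
obs 6: x=9/2 → posterior Normal(41/27, 20/27)
obs 7: x=3/2 → posterior Normal(44/29, 20/29)

mu_0=44/29, tau_0^2=20/29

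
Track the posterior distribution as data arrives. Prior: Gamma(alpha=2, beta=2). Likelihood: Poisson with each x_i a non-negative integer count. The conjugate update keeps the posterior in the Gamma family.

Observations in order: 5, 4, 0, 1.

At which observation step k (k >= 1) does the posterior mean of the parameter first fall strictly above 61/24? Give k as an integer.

obs 1: x=5 → posterior Gamma(7, 3)
obs 2: x=4 → posterior Gamma(11, 4)
obs 3: x=0 → posterior Gamma(11, 5)
obs 4: x=1 → posterior Gamma(12, 6)

k = 2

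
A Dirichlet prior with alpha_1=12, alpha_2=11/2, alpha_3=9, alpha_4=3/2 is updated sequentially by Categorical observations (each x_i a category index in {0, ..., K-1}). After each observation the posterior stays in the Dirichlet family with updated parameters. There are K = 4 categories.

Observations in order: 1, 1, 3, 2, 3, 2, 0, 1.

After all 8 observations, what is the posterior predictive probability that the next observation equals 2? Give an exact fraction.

11/36

obs 1: x=1 → posterior Dirichlet(12, 13/2, 9, 3/2)
obs 2: x=1 → posterior Dirichlet(12, 15/2, 9, 3/2)
obs 3: x=3 → posterior Dirichlet(12, 15/2, 9, 5/2)
obs 4: x=2 → posterior Dirichlet(12, 15/2, 10, 5/2)
obs 5: x=3 → posterior Dirichlet(12, 15/2, 10, 7/2)
obs 6: x=2 → posterior Dirichlet(12, 15/2, 11, 7/2)
obs 7: x=0 → posterior Dirichlet(13, 15/2, 11, 7/2)
obs 8: x=1 → posterior Dirichlet(13, 17/2, 11, 7/2)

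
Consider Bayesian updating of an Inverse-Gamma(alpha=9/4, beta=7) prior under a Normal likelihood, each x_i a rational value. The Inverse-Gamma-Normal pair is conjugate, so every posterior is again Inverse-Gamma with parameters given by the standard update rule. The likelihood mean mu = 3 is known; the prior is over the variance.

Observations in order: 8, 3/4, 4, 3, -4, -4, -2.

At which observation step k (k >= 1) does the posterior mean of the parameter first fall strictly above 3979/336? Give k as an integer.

k = 5

obs 1: x=8 → posterior Inverse-Gamma(11/4, 39/2)
obs 2: x=3/4 → posterior Inverse-Gamma(13/4, 705/32)
obs 3: x=4 → posterior Inverse-Gamma(15/4, 721/32)
obs 4: x=3 → posterior Inverse-Gamma(17/4, 721/32)
obs 5: x=-4 → posterior Inverse-Gamma(19/4, 1505/32)
obs 6: x=-4 → posterior Inverse-Gamma(21/4, 2289/32)
obs 7: x=-2 → posterior Inverse-Gamma(23/4, 2689/32)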